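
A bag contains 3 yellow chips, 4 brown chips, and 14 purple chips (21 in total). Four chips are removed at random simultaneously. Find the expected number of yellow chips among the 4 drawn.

4/7

By linearity of expectation, E[X] = Σ P(draw i is yellow); by symmetry each draw (even without replacement) has P(yellow) = 3/21.
E[X] = 4 · 3/21 = 4/7 ≈ 0.5714.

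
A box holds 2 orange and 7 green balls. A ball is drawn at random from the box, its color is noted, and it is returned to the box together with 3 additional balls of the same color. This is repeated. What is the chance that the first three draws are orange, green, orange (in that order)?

Track the composition after each reinforcement of +3.
P = (2/9) · (7/12) · (5/15) = 7/162 ≈ 0.0432.

7/162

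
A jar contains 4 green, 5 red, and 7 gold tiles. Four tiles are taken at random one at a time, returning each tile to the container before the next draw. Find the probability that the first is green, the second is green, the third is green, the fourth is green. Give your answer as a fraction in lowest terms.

1/256

Multiply the conditional probability of each draw in order, with replacement (the composition resets each draw).
P = (4/16) · (4/16) · (4/16) · (4/16) = 1/256 ≈ 0.0039.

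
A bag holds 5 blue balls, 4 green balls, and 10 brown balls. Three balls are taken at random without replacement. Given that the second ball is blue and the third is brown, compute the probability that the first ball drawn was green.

P(first=green and the second ball is blue and the third is brown) = (4/19)·(5/18)·(10/17) = 100/2907.
P(E) = Σ over first color = 100/2907 + 100/2907 + 25/323 = 25/171.
By Bayes, P(first=green | E) = 100/2907 / 25/171 = 4/17 ≈ 0.2353.

4/17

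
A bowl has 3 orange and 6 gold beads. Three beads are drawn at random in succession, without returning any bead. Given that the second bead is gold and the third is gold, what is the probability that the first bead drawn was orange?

P(first=orange and the second bead is gold and the third is gold) = (3/9)·(6/8)·(5/7) = 5/28.
P(E) = Σ over first color = 5/28 + 5/21 = 5/12.
By Bayes, P(first=orange | E) = 5/28 / 5/12 = 3/7 ≈ 0.4286.

3/7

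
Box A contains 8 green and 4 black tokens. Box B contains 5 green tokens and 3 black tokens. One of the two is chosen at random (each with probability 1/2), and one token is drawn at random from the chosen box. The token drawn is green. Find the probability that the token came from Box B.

P(green | Box A) = 2/3; P(green | Box B) = 5/8.
P(green) = 1/2·2/3 + 1/2·5/8 = 31/48.
By Bayes' rule, P(Box B | green) = 5/16 / 31/48 = 15/31 ≈ 0.4839.

15/31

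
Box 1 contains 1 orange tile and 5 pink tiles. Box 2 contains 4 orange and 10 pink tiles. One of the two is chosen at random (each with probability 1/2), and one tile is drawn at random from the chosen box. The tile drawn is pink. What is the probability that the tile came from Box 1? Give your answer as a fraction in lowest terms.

P(pink | Box 1) = 5/6; P(pink | Box 2) = 5/7.
P(pink) = 1/2·5/6 + 1/2·5/7 = 65/84.
By Bayes' rule, P(Box 1 | pink) = 5/12 / 65/84 = 7/13 ≈ 0.5385.

7/13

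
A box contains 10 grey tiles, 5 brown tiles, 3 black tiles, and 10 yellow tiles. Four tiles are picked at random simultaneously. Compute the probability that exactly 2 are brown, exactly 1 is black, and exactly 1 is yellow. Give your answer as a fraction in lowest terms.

4/273

Unordered draws without replacement: count favorable combinations over C(28,4).
Favorable = C(10,0) · C(5,2) · C(3,1) · C(10,1) = 300; total = C(28,4) = 20475.
P = 300/20475 = 4/273 ≈ 0.0147.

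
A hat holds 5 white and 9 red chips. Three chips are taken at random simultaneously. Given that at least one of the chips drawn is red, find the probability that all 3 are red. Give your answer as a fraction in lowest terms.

P(all 3 red) = C(9,3)/C(14,3) = 3/13; P(at least one red) = 1 − C(5,3)/C(14,3) = 177/182.
Since 'all 3 red' ⊆ 'at least one red', P(all 3 | at least one) = 3/13 / 177/182 = 14/59 ≈ 0.2373.

14/59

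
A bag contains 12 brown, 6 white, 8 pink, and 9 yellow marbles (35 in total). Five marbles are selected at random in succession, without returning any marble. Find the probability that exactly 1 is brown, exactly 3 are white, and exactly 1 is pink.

240/40579

Unordered draws without replacement: count favorable combinations over C(35,5).
Favorable = C(12,1) · C(6,3) · C(8,1) · C(9,0) = 1920; total = C(35,5) = 324632.
P = 1920/324632 = 240/40579 ≈ 0.0059.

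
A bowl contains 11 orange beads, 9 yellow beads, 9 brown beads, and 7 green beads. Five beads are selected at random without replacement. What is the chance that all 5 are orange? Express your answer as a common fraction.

1/816

Unordered draws without replacement: count favorable combinations over C(36,5).
Favorable = C(11,5) · C(9,0) · C(9,0) · C(7,0) = 462; total = C(36,5) = 376992.
P = 462/376992 = 1/816 ≈ 0.0012.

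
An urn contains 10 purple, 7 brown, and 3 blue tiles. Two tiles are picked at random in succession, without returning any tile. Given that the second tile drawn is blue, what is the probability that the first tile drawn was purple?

10/19

P(first=purple and the second tile drawn is blue) = (10/20)·(3/19) = 3/38.
P(the second tile drawn is blue) = Σ over first color = 3/38 + 21/380 + 3/190 = 3/20.
By Bayes, P(first=purple | the second tile drawn is blue) = 3/38 / 3/20 = 10/19 ≈ 0.5263.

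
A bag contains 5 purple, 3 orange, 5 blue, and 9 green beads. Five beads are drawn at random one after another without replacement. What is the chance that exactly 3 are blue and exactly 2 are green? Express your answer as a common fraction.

20/1463

Unordered draws without replacement: count favorable combinations over C(22,5).
Favorable = C(5,0) · C(3,0) · C(5,3) · C(9,2) = 360; total = C(22,5) = 26334.
P = 360/26334 = 20/1463 ≈ 0.0137.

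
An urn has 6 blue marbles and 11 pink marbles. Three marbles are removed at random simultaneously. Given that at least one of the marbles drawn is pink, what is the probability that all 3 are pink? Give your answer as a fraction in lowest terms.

P(all 3 pink) = C(11,3)/C(17,3) = 33/136; P(at least one pink) = 1 − C(6,3)/C(17,3) = 33/34.
Since 'all 3 pink' ⊆ 'at least one pink', P(all 3 | at least one) = 33/136 / 33/34 = 1/4 ≈ 0.2500.

1/4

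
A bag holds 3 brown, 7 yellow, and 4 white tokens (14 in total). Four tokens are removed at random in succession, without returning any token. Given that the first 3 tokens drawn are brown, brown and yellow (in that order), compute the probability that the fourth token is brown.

1/11

After removing 2 brown, 1 yellow, the bag has 1 brown out of 11 remaining.
P(fourth is brown | given) = 1/11 ≈ 0.0909.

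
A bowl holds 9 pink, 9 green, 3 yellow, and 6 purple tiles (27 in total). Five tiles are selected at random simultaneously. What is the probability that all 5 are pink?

Unordered draws without replacement: count favorable combinations over C(27,5).
Favorable = C(9,5) · C(9,0) · C(3,0) · C(6,0) = 126; total = C(27,5) = 80730.
P = 126/80730 = 7/4485 ≈ 0.0016.

7/4485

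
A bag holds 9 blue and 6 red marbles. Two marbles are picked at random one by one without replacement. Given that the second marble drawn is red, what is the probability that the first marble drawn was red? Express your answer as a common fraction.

P(first=red and the second marble drawn is red) = (6/15)·(5/14) = 1/7.
P(the second marble drawn is red) = Σ over first color = 9/35 + 1/7 = 2/5.
By Bayes, P(first=red | the second marble drawn is red) = 1/7 / 2/5 = 5/14 ≈ 0.3571.

5/14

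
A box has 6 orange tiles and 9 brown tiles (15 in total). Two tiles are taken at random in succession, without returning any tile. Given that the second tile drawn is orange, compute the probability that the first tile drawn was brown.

9/14

P(first=brown and the second tile drawn is orange) = (9/15)·(6/14) = 9/35.
P(the second tile drawn is orange) = Σ over first color = 1/7 + 9/35 = 2/5.
By Bayes, P(first=brown | the second tile drawn is orange) = 9/35 / 2/5 = 9/14 ≈ 0.6429.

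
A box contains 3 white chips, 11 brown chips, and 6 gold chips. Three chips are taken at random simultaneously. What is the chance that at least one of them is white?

Use the complement: P(at least one white) = 1 − P(no white).
P(none) = C(17,3)/C(20,3) = 680/1140.
So P = 1 − 680/1140 = 23/57 ≈ 0.4035.

23/57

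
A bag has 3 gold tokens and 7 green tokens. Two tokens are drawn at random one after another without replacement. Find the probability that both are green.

7/15

Multiply the conditional probability of each draw in order, without replacement, so each draw removes one from its color and from the total.
P = (7/10) · (6/9) = 7/15 ≈ 0.4667.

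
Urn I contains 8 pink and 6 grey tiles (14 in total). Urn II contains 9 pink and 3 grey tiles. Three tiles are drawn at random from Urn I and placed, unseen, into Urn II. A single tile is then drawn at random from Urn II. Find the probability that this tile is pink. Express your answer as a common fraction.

5/7

Condition on how many of the transferred tiles are pink (from Urn I: 8 pink of 14; then Urn II has 15 total).
  0 pink: C(8,0)C(6,3)/C(14,3) = 5/91; then P = 9/15
  1 pink: C(8,1)C(6,2)/C(14,3) = 30/91; then P = 10/15
  2 pink: C(8,2)C(6,1)/C(14,3) = 6/13; then P = 11/15
  3 pink: C(8,3)C(6,0)/C(14,3) = 2/13; then P = 12/15
P(pink from Urn II) = 5/7 ≈ 0.7143.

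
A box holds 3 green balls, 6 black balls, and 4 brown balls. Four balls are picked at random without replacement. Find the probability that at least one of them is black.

Use the complement: P(at least one black) = 1 − P(no black).
P(none) = C(7,4)/C(13,4) = 35/715.
So P = 1 − 35/715 = 136/143 ≈ 0.9510.

136/143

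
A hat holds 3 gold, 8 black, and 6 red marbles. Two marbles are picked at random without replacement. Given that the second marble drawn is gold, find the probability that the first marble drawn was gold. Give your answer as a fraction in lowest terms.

1/8

P(first=gold and the second marble drawn is gold) = (3/17)·(2/16) = 3/136.
P(the second marble drawn is gold) = Σ over first color = 3/136 + 3/34 + 9/136 = 3/17.
By Bayes, P(first=gold | the second marble drawn is gold) = 3/136 / 3/17 = 1/8 ≈ 0.1250.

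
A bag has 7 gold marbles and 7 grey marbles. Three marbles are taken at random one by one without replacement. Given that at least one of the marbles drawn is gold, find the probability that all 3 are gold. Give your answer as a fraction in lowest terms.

P(all 3 gold) = C(7,3)/C(14,3) = 5/52; P(at least one gold) = 1 − C(7,3)/C(14,3) = 47/52.
Since 'all 3 gold' ⊆ 'at least one gold', P(all 3 | at least one) = 5/52 / 47/52 = 5/47 ≈ 0.1064.

5/47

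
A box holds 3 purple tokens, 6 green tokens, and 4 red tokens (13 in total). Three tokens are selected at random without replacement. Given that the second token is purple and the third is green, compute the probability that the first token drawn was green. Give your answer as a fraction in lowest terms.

P(first=green and the second token is purple and the third is green) = (6/13)·(3/12)·(5/11) = 15/286.
P(E) = Σ over first color = 3/143 + 15/286 + 6/143 = 3/26.
By Bayes, P(first=green | E) = 15/286 / 3/26 = 5/11 ≈ 0.4545.

5/11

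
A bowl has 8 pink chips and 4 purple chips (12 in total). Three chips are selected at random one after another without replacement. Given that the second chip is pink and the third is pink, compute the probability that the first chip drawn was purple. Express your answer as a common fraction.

P(first=purple and the second chip is pink and the third is pink) = (4/12)·(8/11)·(7/10) = 28/165.
P(E) = Σ over first color = 14/55 + 28/165 = 14/33.
By Bayes, P(first=purple | E) = 28/165 / 14/33 = 2/5 ≈ 0.4000.

2/5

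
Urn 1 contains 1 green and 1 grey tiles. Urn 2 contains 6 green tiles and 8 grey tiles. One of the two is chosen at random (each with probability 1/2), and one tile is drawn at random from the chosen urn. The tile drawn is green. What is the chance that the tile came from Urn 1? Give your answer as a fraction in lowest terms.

7/13

P(green | Urn 1) = 1/2; P(green | Urn 2) = 3/7.
P(green) = 1/2·1/2 + 1/2·3/7 = 13/28.
By Bayes' rule, P(Urn 1 | green) = 1/4 / 13/28 = 7/13 ≈ 0.5385.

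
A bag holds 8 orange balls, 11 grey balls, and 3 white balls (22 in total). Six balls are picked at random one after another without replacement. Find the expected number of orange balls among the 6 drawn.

By linearity of expectation, E[X] = Σ P(draw i is orange); by symmetry each draw (even without replacement) has P(orange) = 8/22.
E[X] = 6 · 8/22 = 24/11 ≈ 2.1818.

24/11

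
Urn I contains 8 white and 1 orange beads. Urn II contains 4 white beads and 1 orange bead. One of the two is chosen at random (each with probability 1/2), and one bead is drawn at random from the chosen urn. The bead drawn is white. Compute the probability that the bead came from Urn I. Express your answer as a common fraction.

10/19

P(white | Urn I) = 8/9; P(white | Urn II) = 4/5.
P(white) = 1/2·8/9 + 1/2·4/5 = 38/45.
By Bayes' rule, P(Urn I | white) = 4/9 / 38/45 = 10/19 ≈ 0.5263.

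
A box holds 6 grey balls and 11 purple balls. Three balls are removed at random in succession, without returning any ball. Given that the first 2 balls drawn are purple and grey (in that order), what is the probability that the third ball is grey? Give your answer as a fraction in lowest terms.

After removing 1 grey, 1 purple, the box has 5 grey out of 15 remaining.
P(third is grey | given) = 5/15 = 1/3 ≈ 0.3333.

1/3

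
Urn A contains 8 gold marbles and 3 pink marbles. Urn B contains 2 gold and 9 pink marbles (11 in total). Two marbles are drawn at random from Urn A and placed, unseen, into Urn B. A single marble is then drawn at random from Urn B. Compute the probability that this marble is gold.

Condition on how many of the transferred marbles are gold (from Urn A: 8 gold of 11; then Urn B has 13 total).
  0 gold: C(8,0)C(3,2)/C(11,2) = 3/55; then P = 2/13
  1 gold: C(8,1)C(3,1)/C(11,2) = 24/55; then P = 3/13
  2 gold: C(8,2)C(3,0)/C(11,2) = 28/55; then P = 4/13
P(gold from Urn B) = 38/143 ≈ 0.2657.

38/143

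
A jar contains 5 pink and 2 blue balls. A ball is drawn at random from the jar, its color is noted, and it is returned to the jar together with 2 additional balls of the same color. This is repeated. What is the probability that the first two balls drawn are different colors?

20/63

Either pink then blue, or blue then pink; after the first draw the total is 9.
P = (5/7)·(2/9) + (2/7)·(5/9) = 20/63 ≈ 0.3175.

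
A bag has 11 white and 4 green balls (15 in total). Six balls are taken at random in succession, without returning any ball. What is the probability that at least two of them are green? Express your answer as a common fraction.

7/13

Sum the hypergeometric tail for j = 2,…,4 green balls.
Favorable = C(4,2)·C(11,4) + C(4,3)·C(11,3) + C(4,4)·C(11,2) = 2695; total = C(15,6) = 5005.
P = 2695/5005 = 7/13 ≈ 0.5385.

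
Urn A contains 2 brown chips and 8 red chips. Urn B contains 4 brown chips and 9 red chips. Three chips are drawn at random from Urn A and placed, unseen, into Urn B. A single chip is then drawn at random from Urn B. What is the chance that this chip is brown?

23/80

Condition on how many of the transferred chips are brown (from Urn A: 2 brown of 10; then Urn B has 16 total).
  0 brown: C(2,0)C(8,3)/C(10,3) = 7/15; then P = 4/16
  1 brown: C(2,1)C(8,2)/C(10,3) = 7/15; then P = 5/16
  2 brown: C(2,2)C(8,1)/C(10,3) = 1/15; then P = 6/16
P(brown from Urn B) = 23/80 ≈ 0.2875.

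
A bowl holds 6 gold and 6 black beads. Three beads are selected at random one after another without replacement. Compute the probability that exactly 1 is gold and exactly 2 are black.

9/22

Unordered draws without replacement: count favorable combinations over C(12,3).
Favorable = C(6,1) · C(6,2) = 90; total = C(12,3) = 220.
P = 90/220 = 9/22 ≈ 0.4091.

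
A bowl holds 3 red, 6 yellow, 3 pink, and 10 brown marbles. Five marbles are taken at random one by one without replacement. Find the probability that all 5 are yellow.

Unordered draws without replacement: count favorable combinations over C(22,5).
Favorable = C(3,0) · C(6,5) · C(3,0) · C(10,0) = 6; total = C(22,5) = 26334.
P = 6/26334 = 1/4389 ≈ 0.0002.

1/4389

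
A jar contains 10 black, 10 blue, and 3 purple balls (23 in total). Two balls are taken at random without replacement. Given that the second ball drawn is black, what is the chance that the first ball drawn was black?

P(first=black and the second ball drawn is black) = (10/23)·(9/22) = 45/253.
P(the second ball drawn is black) = Σ over first color = 45/253 + 50/253 + 15/253 = 10/23.
By Bayes, P(first=black | the second ball drawn is black) = 45/253 / 10/23 = 9/22 ≈ 0.4091.

9/22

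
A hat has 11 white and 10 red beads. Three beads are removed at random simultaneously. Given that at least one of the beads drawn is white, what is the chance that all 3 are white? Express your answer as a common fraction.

P(all 3 white) = C(11,3)/C(21,3) = 33/266; P(at least one white) = 1 − C(10,3)/C(21,3) = 121/133.
Since 'all 3 white' ⊆ 'at least one white', P(all 3 | at least one) = 33/266 / 121/133 = 3/22 ≈ 0.1364.

3/22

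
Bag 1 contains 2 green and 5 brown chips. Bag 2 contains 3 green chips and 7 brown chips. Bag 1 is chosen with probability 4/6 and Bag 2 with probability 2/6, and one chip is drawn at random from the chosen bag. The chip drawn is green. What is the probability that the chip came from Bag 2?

P(green | Bag 1) = 2/7; P(green | Bag 2) = 3/10.
P(green) = 2/3·2/7 + 1/3·3/10 = 61/210.
By Bayes' rule, P(Bag 2 | green) = 1/10 / 61/210 = 21/61 ≈ 0.3443.

21/61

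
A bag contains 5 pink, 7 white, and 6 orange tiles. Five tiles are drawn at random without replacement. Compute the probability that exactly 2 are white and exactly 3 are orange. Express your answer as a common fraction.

5/102

Unordered draws without replacement: count favorable combinations over C(18,5).
Favorable = C(5,0) · C(7,2) · C(6,3) = 420; total = C(18,5) = 8568.
P = 420/8568 = 5/102 ≈ 0.0490.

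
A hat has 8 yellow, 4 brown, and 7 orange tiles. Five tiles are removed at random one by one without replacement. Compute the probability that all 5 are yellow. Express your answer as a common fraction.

14/2907

Multiply the conditional probability of each draw in order, without replacement, so each draw removes one from its color and from the total.
P = (8/19) · (7/18) · (6/17) · (5/16) · (4/15) = 14/2907 ≈ 0.0048.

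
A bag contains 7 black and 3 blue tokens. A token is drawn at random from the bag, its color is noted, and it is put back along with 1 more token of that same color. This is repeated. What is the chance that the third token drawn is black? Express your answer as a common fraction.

7/10

Sum over the four possibilities for the first two draws (black/not-black each), tracking how the black count and total change by +1 per draw.
P(third is black) = 7/10 ≈ 0.7000. (In a Pólya urn every draw has the same marginal probability 7/10.)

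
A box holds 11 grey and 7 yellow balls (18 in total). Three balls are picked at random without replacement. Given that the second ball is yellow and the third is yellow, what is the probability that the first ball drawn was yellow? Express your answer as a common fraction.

5/16

P(first=yellow and the second ball is yellow and the third is yellow) = (7/18)·(6/17)·(5/16) = 35/816.
P(E) = Σ over first color = 77/816 + 35/816 = 7/51.
By Bayes, P(first=yellow | E) = 35/816 / 7/51 = 5/16 ≈ 0.3125.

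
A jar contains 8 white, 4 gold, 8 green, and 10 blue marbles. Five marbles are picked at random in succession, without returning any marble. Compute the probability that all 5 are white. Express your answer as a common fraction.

Unordered draws without replacement: count favorable combinations over C(30,5).
Favorable = C(8,5) · C(4,0) · C(8,0) · C(10,0) = 56; total = C(30,5) = 142506.
P = 56/142506 = 4/10179 ≈ 0.0004.

4/10179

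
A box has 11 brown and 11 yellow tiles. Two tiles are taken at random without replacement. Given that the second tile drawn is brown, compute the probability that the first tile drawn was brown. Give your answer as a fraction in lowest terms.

P(first=brown and the second tile drawn is brown) = (11/22)·(10/21) = 5/21.
P(the second tile drawn is brown) = Σ over first color = 5/21 + 11/42 = 1/2.
By Bayes, P(first=brown | the second tile drawn is brown) = 5/21 / 1/2 = 10/21 ≈ 0.4762.

10/21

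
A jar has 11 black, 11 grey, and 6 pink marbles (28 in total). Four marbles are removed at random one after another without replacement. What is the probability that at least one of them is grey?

517/585

Use the complement: P(at least one grey) = 1 − P(no grey).
P(none) = C(17,4)/C(28,4) = 2380/20475.
So P = 1 − 2380/20475 = 517/585 ≈ 0.8838.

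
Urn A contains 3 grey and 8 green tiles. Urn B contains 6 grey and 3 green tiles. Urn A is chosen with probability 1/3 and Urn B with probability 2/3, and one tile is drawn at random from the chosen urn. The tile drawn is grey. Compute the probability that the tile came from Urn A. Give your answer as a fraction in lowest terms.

P(grey | Urn A) = 3/11; P(grey | Urn B) = 2/3.
P(grey) = 1/3·3/11 + 2/3·2/3 = 53/99.
By Bayes' rule, P(Urn A | grey) = 1/11 / 53/99 = 9/53 ≈ 0.1698.

9/53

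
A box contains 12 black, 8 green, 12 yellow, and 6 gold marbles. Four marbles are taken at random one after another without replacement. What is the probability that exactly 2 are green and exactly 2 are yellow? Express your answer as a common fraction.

88/3515

Unordered draws without replacement: count favorable combinations over C(38,4).
Favorable = C(12,0) · C(8,2) · C(12,2) · C(6,0) = 1848; total = C(38,4) = 73815.
P = 1848/73815 = 88/3515 ≈ 0.0250.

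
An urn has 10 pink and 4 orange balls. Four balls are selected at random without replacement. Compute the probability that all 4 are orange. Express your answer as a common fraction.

Multiply the conditional probability of each draw in order, without replacement, so each draw removes one from its color and from the total.
P = (4/14) · (3/13) · (2/12) · (1/11) = 1/1001 ≈ 0.0010.

1/1001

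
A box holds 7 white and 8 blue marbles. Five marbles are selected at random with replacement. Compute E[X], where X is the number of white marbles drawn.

By linearity of expectation, E[X] = Σ P(draw i is white); each independent draw has P(white) = 7/15.
E[X] = 5 · 7/15 = 7/3 ≈ 2.3333.

7/3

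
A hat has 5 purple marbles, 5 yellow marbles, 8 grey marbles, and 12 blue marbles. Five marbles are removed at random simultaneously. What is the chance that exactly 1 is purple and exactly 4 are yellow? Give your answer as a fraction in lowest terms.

25/142506

Unordered draws without replacement: count favorable combinations over C(30,5).
Favorable = C(5,1) · C(5,4) · C(8,0) · C(12,0) = 25; total = C(30,5) = 142506.
P = 25/142506 = 25/142506 ≈ 0.0002.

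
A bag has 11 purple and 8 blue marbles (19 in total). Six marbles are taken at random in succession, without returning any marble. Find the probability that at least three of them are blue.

327/646

Sum the hypergeometric tail for j = 3,…,6 blue marbles.
Favorable = C(8,3)·C(11,3) + C(8,4)·C(11,2) + C(8,5)·C(11,1) + C(8,6)·C(11,0) = 13734; total = C(19,6) = 27132.
P = 13734/27132 = 327/646 ≈ 0.5062.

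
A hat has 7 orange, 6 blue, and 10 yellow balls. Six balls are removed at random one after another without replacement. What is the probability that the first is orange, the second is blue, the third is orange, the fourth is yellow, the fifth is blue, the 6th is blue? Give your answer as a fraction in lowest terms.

Multiply the conditional probability of each draw in order, without replacement, so each draw removes one from its color and from the total.
P = (7/23) · (6/22) · (6/21) · (10/20) · (5/19) · (4/18) = 10/14421 ≈ 0.0007.

10/14421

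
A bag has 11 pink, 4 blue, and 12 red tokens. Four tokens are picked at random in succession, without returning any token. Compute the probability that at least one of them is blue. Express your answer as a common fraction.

Use the complement: P(at least one blue) = 1 − P(no blue).
P(none) = C(23,4)/C(27,4) = 8855/17550.
So P = 1 − 8855/17550 = 1739/3510 ≈ 0.4954.

1739/3510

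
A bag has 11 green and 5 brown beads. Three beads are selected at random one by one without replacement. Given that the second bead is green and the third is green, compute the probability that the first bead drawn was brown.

5/14

P(first=brown and the second bead is green and the third is green) = (5/16)·(11/15)·(10/14) = 55/336.
P(E) = Σ over first color = 33/112 + 55/336 = 11/24.
By Bayes, P(first=brown | E) = 55/336 / 11/24 = 5/14 ≈ 0.3571.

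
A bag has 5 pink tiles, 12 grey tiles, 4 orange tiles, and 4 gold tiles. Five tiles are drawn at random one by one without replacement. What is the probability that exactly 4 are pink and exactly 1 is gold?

2/5313

Unordered draws without replacement: count favorable combinations over C(25,5).
Favorable = C(5,4) · C(12,0) · C(4,0) · C(4,1) = 20; total = C(25,5) = 53130.
P = 20/53130 = 2/5313 ≈ 0.0004.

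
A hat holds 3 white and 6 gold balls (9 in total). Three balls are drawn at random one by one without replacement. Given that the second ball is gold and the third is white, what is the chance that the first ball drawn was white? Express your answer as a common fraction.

2/7

P(first=white and the second ball is gold and the third is white) = (3/9)·(6/8)·(2/7) = 1/14.
P(E) = Σ over first color = 1/14 + 5/28 = 1/4.
By Bayes, P(first=white | E) = 1/14 / 1/4 = 2/7 ≈ 0.2857.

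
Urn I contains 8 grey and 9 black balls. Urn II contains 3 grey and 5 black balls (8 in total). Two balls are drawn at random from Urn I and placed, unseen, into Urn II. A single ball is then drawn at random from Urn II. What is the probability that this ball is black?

Condition on how many of the transferred balls are black (from Urn I: 9 black of 17; then Urn II has 10 total).
  0 black: C(9,0)C(8,2)/C(17,2) = 7/34; then P = 5/10
  1 black: C(9,1)C(8,1)/C(17,2) = 9/17; then P = 6/10
  2 black: C(9,2)C(8,0)/C(17,2) = 9/34; then P = 7/10
P(black from Urn II) = 103/170 ≈ 0.6059.

103/170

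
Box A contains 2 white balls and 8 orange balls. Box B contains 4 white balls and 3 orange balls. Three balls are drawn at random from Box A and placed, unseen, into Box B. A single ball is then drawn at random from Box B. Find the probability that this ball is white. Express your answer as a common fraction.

23/50

Condition on how many of the transferred balls are white (from Box A: 2 white of 10; then Box B has 10 total).
  0 white: C(2,0)C(8,3)/C(10,3) = 7/15; then P = 4/10
  1 white: C(2,1)C(8,2)/C(10,3) = 7/15; then P = 5/10
  2 white: C(2,2)C(8,1)/C(10,3) = 1/15; then P = 6/10
P(white from Box B) = 23/50 ≈ 0.4600.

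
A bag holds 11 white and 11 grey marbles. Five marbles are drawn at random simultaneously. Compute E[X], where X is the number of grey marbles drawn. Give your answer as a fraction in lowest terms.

By linearity of expectation, E[X] = Σ P(draw i is grey); by symmetry each draw (even without replacement) has P(grey) = 11/22.
E[X] = 5 · 11/22 = 5/2 ≈ 2.5000.

5/2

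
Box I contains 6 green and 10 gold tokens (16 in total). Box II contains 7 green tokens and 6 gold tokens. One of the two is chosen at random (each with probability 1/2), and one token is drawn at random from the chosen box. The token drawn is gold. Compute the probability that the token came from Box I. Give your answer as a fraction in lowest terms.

P(gold | Box I) = 5/8; P(gold | Box II) = 6/13.
P(gold) = 1/2·5/8 + 1/2·6/13 = 113/208.
By Bayes' rule, P(Box I | gold) = 5/16 / 113/208 = 65/113 ≈ 0.5752.

65/113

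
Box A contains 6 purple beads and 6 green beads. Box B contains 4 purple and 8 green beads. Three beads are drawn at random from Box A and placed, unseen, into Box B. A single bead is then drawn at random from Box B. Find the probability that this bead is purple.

11/30

Condition on how many of the transferred beads are purple (from Box A: 6 purple of 12; then Box B has 15 total).
  0 purple: C(6,0)C(6,3)/C(12,3) = 1/11; then P = 4/15
  1 purple: C(6,1)C(6,2)/C(12,3) = 9/22; then P = 5/15
  2 purple: C(6,2)C(6,1)/C(12,3) = 9/22; then P = 6/15
  3 purple: C(6,3)C(6,0)/C(12,3) = 1/11; then P = 7/15
P(purple from Box B) = 11/30 ≈ 0.3667.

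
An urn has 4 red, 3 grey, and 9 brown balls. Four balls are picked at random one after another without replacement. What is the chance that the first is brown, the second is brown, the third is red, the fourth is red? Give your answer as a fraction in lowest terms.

Multiply the conditional probability of each draw in order, without replacement, so each draw removes one from its color and from the total.
P = (9/16) · (8/15) · (4/14) · (3/13) = 9/455 ≈ 0.0198.

9/455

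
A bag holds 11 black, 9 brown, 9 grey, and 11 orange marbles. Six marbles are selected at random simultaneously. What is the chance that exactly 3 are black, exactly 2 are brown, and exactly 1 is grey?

Unordered draws without replacement: count favorable combinations over C(40,6).
Favorable = C(11,3) · C(9,2) · C(9,1) · C(11,0) = 53460; total = C(40,6) = 3838380.
P = 53460/3838380 = 891/63973 ≈ 0.0139.

891/63973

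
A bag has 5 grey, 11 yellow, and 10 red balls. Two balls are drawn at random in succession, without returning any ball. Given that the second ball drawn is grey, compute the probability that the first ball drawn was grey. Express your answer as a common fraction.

4/25

P(first=grey and the second ball drawn is grey) = (5/26)·(4/25) = 2/65.
P(the second ball drawn is grey) = Σ over first color = 2/65 + 11/130 + 1/13 = 5/26.
By Bayes, P(first=grey | the second ball drawn is grey) = 2/65 / 5/26 = 4/25 ≈ 0.1600.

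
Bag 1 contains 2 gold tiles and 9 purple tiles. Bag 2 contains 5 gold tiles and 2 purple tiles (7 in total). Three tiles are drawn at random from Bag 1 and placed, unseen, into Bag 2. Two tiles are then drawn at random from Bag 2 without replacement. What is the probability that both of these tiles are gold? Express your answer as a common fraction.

Condition on how many of the transferred tiles are gold (from Bag 1: 2 gold of 11; then Bag 2 has 10 total).
  0 gold: C(2,0)C(9,3)/C(11,3) = 28/55; then P = C(5,2)/C(10,2) = 2/9
  1 gold: C(2,1)C(9,2)/C(11,3) = 24/55; then P = C(6,2)/C(10,2) = 1/3
  2 gold: C(2,2)C(9,1)/C(11,3) = 3/55; then P = C(7,2)/C(10,2) = 7/15
P(both gold) = 703/2475 ≈ 0.2840.

703/2475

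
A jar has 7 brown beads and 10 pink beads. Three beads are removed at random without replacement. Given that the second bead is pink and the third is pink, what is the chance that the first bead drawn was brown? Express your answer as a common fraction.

P(first=brown and the second bead is pink and the third is pink) = (7/17)·(10/16)·(9/15) = 21/136.
P(E) = Σ over first color = 21/136 + 3/17 = 45/136.
By Bayes, P(first=brown | E) = 21/136 / 45/136 = 7/15 ≈ 0.4667.

7/15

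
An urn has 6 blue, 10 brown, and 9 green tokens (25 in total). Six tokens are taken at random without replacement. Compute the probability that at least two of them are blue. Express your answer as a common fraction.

802/1771

Sum the hypergeometric tail for j = 2,…,6 blue tokens.
Favorable = C(6,2)·C(19,4) + C(6,3)·C(19,3) + C(6,4)·C(19,2) + C(6,5)·C(19,1) + C(6,6)·C(19,0) = 80200; total = C(25,6) = 177100.
P = 80200/177100 = 802/1771 ≈ 0.4529.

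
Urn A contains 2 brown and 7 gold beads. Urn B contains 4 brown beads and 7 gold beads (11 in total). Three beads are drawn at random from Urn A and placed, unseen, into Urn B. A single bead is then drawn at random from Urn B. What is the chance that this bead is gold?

2/3

Condition on how many of the transferred beads are gold (from Urn A: 7 gold of 9; then Urn B has 14 total).
  1 gold: C(7,1)C(2,2)/C(9,3) = 1/12; then P = 8/14
  2 gold: C(7,2)C(2,1)/C(9,3) = 1/2; then P = 9/14
  3 gold: C(7,3)C(2,0)/C(9,3) = 5/12; then P = 10/14
P(gold from Urn B) = 2/3 ≈ 0.6667.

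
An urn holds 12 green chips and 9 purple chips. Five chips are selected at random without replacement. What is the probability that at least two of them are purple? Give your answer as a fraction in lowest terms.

1678/2261

Sum the hypergeometric tail for j = 2,…,5 purple chips.
Favorable = C(9,2)·C(12,3) + C(9,3)·C(12,2) + C(9,4)·C(12,1) + C(9,5)·C(12,0) = 15102; total = C(21,5) = 20349.
P = 15102/20349 = 1678/2261 ≈ 0.7421.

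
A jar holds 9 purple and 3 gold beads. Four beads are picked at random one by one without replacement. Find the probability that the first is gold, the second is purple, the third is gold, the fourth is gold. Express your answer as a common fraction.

Multiply the conditional probability of each draw in order, without replacement, so each draw removes one from its color and from the total.
P = (3/12) · (9/11) · (2/10) · (1/9) = 1/220 ≈ 0.0045.

1/220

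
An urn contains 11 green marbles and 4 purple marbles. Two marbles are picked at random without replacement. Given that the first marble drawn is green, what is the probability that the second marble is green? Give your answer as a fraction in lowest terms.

After removing 1 green, the urn has 10 green out of 14 remaining.
P(second is green | given) = 10/14 = 5/7 ≈ 0.7143.

5/7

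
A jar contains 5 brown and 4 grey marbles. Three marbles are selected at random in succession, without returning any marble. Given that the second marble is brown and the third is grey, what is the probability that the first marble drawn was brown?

P(first=brown and the second marble is brown and the third is grey) = (5/9)·(4/8)·(4/7) = 10/63.
P(E) = Σ over first color = 10/63 + 5/42 = 5/18.
By Bayes, P(first=brown | E) = 10/63 / 5/18 = 4/7 ≈ 0.5714.

4/7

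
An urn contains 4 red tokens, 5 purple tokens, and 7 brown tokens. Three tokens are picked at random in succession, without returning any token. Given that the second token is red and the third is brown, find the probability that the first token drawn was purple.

5/14

P(first=purple and the second token is red and the third is brown) = (5/16)·(4/15)·(7/14) = 1/24.
P(E) = Σ over first color = 1/40 + 1/24 + 1/20 = 7/60.
By Bayes, P(first=purple | E) = 1/24 / 7/60 = 5/14 ≈ 0.3571.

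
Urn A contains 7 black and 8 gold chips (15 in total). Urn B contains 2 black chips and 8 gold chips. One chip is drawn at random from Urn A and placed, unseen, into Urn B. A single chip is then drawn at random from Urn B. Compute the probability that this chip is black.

37/165

Condition on how many of the transferred chips are black (from Urn A: 7 black of 15; then Urn B has 11 total).
  0 black: C(7,0)C(8,1)/C(15,1) = 8/15; then P = 2/11
  1 black: C(7,1)C(8,0)/C(15,1) = 7/15; then P = 3/11
P(black from Urn B) = 37/165 ≈ 0.2242.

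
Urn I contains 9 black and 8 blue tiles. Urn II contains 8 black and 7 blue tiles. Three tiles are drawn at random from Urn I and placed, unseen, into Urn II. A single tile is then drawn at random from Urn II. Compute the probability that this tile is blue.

Condition on how many of the transferred tiles are blue (from Urn I: 8 blue of 17; then Urn II has 18 total).
  0 blue: C(8,0)C(9,3)/C(17,3) = 21/170; then P = 7/18
  1 blue: C(8,1)C(9,2)/C(17,3) = 36/85; then P = 8/18
  2 blue: C(8,2)C(9,1)/C(17,3) = 63/170; then P = 9/18
  3 blue: C(8,3)C(9,0)/C(17,3) = 7/85; then P = 10/18
P(blue from Urn II) = 143/306 ≈ 0.4673.

143/306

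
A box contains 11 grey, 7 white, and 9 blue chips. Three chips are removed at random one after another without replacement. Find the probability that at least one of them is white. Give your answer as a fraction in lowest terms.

Use the complement: P(at least one white) = 1 − P(no white).
P(none) = C(20,3)/C(27,3) = 1140/2925.
So P = 1 − 1140/2925 = 119/195 ≈ 0.6103.

119/195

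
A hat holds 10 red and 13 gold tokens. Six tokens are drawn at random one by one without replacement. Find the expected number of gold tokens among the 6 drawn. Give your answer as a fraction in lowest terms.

By linearity of expectation, E[X] = Σ P(draw i is gold); by symmetry each draw (even without replacement) has P(gold) = 13/23.
E[X] = 6 · 13/23 = 78/23 ≈ 3.3913.

78/23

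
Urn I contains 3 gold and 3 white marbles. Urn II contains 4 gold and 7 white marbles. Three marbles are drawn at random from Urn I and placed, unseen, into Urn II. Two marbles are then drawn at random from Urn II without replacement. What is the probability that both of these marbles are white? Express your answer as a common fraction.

Condition on how many of the transferred marbles are white (from Urn I: 3 white of 6; then Urn II has 14 total).
  0 white: C(3,0)C(3,3)/C(6,3) = 1/20; then P = C(7,2)/C(14,2) = 3/13
  1 white: C(3,1)C(3,2)/C(6,3) = 9/20; then P = C(8,2)/C(14,2) = 4/13
  2 white: C(3,2)C(3,1)/C(6,3) = 9/20; then P = C(9,2)/C(14,2) = 36/91
  3 white: C(3,3)C(3,0)/C(6,3) = 1/20; then P = C(10,2)/C(14,2) = 45/91
P(both white) = 321/910 ≈ 0.3527.

321/910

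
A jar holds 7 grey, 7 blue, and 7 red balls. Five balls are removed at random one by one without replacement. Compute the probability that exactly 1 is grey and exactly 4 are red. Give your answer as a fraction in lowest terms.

Unordered draws without replacement: count favorable combinations over C(21,5).
Favorable = C(7,1) · C(7,0) · C(7,4) = 245; total = C(21,5) = 20349.
P = 245/20349 = 35/2907 ≈ 0.0120.

35/2907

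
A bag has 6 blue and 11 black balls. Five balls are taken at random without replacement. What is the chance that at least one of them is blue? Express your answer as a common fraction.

409/442

Use the complement: P(at least one blue) = 1 − P(no blue).
P(none) = C(11,5)/C(17,5) = 462/6188.
So P = 1 − 462/6188 = 409/442 ≈ 0.9253.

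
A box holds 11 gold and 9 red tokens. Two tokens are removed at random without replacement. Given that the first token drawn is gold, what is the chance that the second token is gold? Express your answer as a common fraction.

10/19

After removing 1 gold, the box has 10 gold out of 19 remaining.
P(second is gold | given) = 10/19 ≈ 0.5263.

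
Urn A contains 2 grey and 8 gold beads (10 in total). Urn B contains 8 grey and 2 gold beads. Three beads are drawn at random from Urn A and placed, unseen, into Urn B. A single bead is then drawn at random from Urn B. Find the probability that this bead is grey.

43/65

Condition on how many of the transferred beads are grey (from Urn A: 2 grey of 10; then Urn B has 13 total).
  0 grey: C(2,0)C(8,3)/C(10,3) = 7/15; then P = 8/13
  1 grey: C(2,1)C(8,2)/C(10,3) = 7/15; then P = 9/13
  2 grey: C(2,2)C(8,1)/C(10,3) = 1/15; then P = 10/13
P(grey from Urn B) = 43/65 ≈ 0.6615.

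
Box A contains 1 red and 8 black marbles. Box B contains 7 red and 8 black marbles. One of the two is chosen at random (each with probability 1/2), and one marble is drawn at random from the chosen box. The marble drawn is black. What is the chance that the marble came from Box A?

5/8

P(black | Box A) = 8/9; P(black | Box B) = 8/15.
P(black) = 1/2·8/9 + 1/2·8/15 = 32/45.
By Bayes' rule, P(Box A | black) = 4/9 / 32/45 = 5/8 ≈ 0.6250.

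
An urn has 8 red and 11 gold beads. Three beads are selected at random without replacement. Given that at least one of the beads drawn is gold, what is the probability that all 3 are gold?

15/83

P(all 3 gold) = C(11,3)/C(19,3) = 55/323; P(at least one gold) = 1 − C(8,3)/C(19,3) = 913/969.
Since 'all 3 gold' ⊆ 'at least one gold', P(all 3 | at least one) = 55/323 / 913/969 = 15/83 ≈ 0.1807.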